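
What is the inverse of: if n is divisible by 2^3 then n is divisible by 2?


The inverse of (P → Q) is (¬P → ¬Q). It is equivalent to the converse, not to the original.
Here P = 'n is divisible by 2^3' and Q = 'n is divisible by 2'.

If not (n is divisible by 2^3), then not (n is divisible by 2).


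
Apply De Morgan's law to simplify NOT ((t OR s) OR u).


De Morgan: the negation of a disjunction is the conjunction of the negations.
Distribute NOT across OR, flipping it to AND, and negate each literal.

((NOT t) AND (NOT s)) AND (NOT u)


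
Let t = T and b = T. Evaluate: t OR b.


Disjunction is false only when both operands are false.
Substitute: t=T, b=T.
T OR T evaluates to T.

T


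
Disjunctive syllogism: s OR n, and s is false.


Disjunctive syllogism: from (P ∨ Q) and ¬P, infer Q.
One disjunct, 's', is ruled out; the other must hold.

n


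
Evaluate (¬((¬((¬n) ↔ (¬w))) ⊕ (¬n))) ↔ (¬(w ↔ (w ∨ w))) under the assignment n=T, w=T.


Substitute n=T, w=T:
… (earlier sub-steps elided)
¬w = F
(¬n) ↔ (¬w) = F ↔ F = T
¬((¬n) ↔ (¬w)) = F
¬n = F
(¬((¬n) ↔ (¬w))) ⊕ (¬n) = F ⊕ F = F
¬((¬((¬n) ↔ (¬w))) ⊕ (¬n)) = T
w ∨ w = T ∨ T = T
w ↔ (w ∨ w) = T ↔ T = T
¬(w ↔ (w ∨ w)) = F
(¬((¬((¬n) ↔ (¬w))) ⊕ (¬n))) ↔ (¬(w ↔ (w ∨ w))) = T ↔ F = F

F


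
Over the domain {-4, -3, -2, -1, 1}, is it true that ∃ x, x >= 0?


Evaluate the predicate on each element: -4:F, -3:F, -2:F, -1:F, 1:T.
Witness x = 1 satisfies the predicate.

T


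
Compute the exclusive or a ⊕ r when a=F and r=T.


Exclusive or is true when exactly one operand is true.
Substitute: a=F, r=T.
F ⊕ T evaluates to T.

T


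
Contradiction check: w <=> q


Truth table over {q, w}:
q | w | φ
---------
False | False | True
True | False | False
False | True | False
True | True | True
Satisfying assignment at row 1: q=False, w=False gives True.

No, it is not a contradiction.


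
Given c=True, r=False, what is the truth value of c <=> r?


Biconditional is true when both operands have the same truth value.
Substitute: c=True, r=False.
True <=> False evaluates to False.

False


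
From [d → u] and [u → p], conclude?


Hypothetical syllogism: from (P → Q) and (Q → R), infer (P → R).
Chain the two implications through the shared middle term 'u'.

d → p


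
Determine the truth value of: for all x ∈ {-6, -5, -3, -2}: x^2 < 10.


Evaluate the predicate on each element: -6:F, -5:F, -3:T, -2:T.
Counterexample x = -6 fails the predicate.

F


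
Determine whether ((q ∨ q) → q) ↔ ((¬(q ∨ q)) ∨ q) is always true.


Build the truth table over {q}:
q | φ
-----
F | T
T | T
Every row evaluates to true.

Yes, it is a tautology.


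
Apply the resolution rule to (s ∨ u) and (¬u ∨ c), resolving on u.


The clauses contain complementary literals u and ¬u.
Resolution eliminates this pair and disjoins the remaining literals (merging duplicates).

(s ∨ c)


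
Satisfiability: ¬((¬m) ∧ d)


Search for a satisfying assignment over {d, m}.
Try d=F, m=F: the formula evaluates to T.
A satisfying assignment exists.

Satisfiable.


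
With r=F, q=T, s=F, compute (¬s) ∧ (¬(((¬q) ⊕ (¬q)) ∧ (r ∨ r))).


Substitute r=F, q=T, s=F:
¬s = T
¬q = F
¬q = F
(¬q) ⊕ (¬q) = F ⊕ F = F
r ∨ r = F ∨ F = F
((¬q) ⊕ (¬q)) ∧ (r ∨ r) = F ∧ F = F
¬(((¬q) ⊕ (¬q)) ∧ (r ∨ r)) = T
(¬s) ∧ (¬(((¬q) ⊕ (¬q)) ∧ (r ∨ r))) = T ∧ T = T

T


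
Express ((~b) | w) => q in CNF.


Step 1: Rewrite as ¬((¬b) ∨ w) ∨ q = (¬(¬b) ∧ ¬w) ∨ q.
Step 2: Distribute ∨ over ∧.
Step 3: Eliminate any double negations (¬¬X = X).

(b | q) & ((~w) | q)


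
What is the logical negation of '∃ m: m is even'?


¬(∀ x: φ) = ∃ x: ¬φ, and ¬(∃ x: φ) = ∀ x: ¬φ.
Apply to the existential statement.

∀ m: ¬(m is even)


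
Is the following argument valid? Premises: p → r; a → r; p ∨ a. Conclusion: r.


This matches the form of proof by cases: the conclusion follows in every model of the premises.

Valid.


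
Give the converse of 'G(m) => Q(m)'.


The converse of (P → Q) is (Q → P). It is not in general equivalent to the original.
Here P = 'G(m)' and Q = 'Q(m)'.

If Q(m), then G(m).


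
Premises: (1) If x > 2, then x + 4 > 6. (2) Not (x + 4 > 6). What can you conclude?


Modus tollens: from (P → Q) and ¬Q, infer ¬P.
Q = 'x + 4 > 6' is denied; since P → Q, P must also fail.

Not (x > 2).


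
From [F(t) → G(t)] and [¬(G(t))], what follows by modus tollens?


Modus tollens: from (P → Q) and ¬Q, infer ¬P.
Q = 'G(t)' is denied; since P → Q, P must also fail.

Not (F(t)).


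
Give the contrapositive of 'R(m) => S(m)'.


The contrapositive of (P → Q) is (¬Q → ¬P); it is logically equivalent to the original.
Here P = 'R(m)' and Q = 'S(m)'.

If not (S(m)), then not (R(m)).


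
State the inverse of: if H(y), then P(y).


The inverse of (P → Q) is (¬P → ¬Q). It is equivalent to the converse, not to the original.
Here P = 'H(y)' and Q = 'P(y)'.

If not (H(y)), then not (P(y)).


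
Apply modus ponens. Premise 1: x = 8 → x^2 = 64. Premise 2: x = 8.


Modus ponens: from (P → Q) and P, infer Q.
P = 'x = 8' is asserted, and P → Q holds, so Q follows.

x^2 = 64.


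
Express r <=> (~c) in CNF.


Step 1: Rewrite r ↔ (¬c) as (r → (¬c)) ∧ ((¬c) → r).
Step 2: Rewrite each implication as a disjunction.
Step 3: Eliminate any double negations (¬¬X = X).

((~r) | (~c)) & (c | r)


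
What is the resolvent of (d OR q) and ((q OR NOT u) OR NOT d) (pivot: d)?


The clauses contain complementary literals d and NOTd.
Resolution eliminates this pair and disjoins the remaining literals (merging duplicates).

(q OR NOT u)


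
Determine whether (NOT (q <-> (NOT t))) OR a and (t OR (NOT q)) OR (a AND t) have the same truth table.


Compare truth tables:
a | q | t | φ | ψ
-----------------
F | F | F | T | T
T | F | F | T | T
F | T | F | F | F
T | T | F | T | F
F | F | T | F | T
T | F | T | T | T
F | T | T | T | T
T | T | T | T | T
They differ at row 4 (a=T, q=T, t=F): φ=T but ψ=F.

No, they are not logically equivalent.


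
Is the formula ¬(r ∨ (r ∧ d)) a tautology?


Build the truth table over {d, r}:
d | r | φ
---------
F | F | T
T | F | T
F | T | F
T | T | F
Counterexample at row 3: with d=F, r=T, the formula is F.

No, it is not a tautology.


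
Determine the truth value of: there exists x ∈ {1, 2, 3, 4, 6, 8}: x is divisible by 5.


Evaluate the predicate on each element: 1:F, 2:F, 3:F, 4:F, 6:F, 8:F.
No element satisfies the predicate.

F


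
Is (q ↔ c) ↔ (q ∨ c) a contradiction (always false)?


Truth table over {c, q}:
c | q | φ
---------
F | F | F
T | F | F
F | T | F
T | T | T
Satisfying assignment at row 4: c=T, q=T gives T.

No, it is not a contradiction.


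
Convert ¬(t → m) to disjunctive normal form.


Step 1: Rewrite implication then negate: ¬(¬t ∨ m) = t ∧ ¬m.

t ∧ (¬m)


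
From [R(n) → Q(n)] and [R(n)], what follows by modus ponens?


Modus ponens: from (P → Q) and P, infer Q.
P = 'R(n)' is asserted, and P → Q holds, so Q follows.

Q(n).


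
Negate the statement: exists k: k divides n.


¬(forall x: φ) = exists x: ¬φ, and ¬(exists x: φ) = forall x: ¬φ.
Apply to the existential statement.

forall k: ~(k divides n)


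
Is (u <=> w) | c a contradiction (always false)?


Truth table over {c, u, w}:
c | u | w | φ
-------------
False | False | False | True
True | False | False | True
False | True | False | False
True | True | False | True
False | False | True | False
True | False | True | True
False | True | True | True
True | True | True | True
Satisfying assignment at row 1: c=False, u=False, w=False gives True.

No, it is not a contradiction.


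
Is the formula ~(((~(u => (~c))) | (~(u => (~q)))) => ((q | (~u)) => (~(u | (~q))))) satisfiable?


Search for a satisfying assignment over {c, q, u}.
Try c=False, q=True, u=True: the formula evaluates to True.
A satisfying assignment exists.

Satisfiable.


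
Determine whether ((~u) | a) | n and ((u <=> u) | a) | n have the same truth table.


Compare truth tables:
a | n | u | φ | ψ
-----------------
False | False | False | True | True
True | False | False | True | True
False | True | False | True | True
True | True | False | True | True
False | False | True | False | True
True | False | True | True | True
False | True | True | True | True
True | True | True | True | True
They differ at row 5 (a=False, n=False, u=True): φ=False but ψ=True.

No, they are not logically equivalent.


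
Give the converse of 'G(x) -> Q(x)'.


The converse of (P → Q) is (Q → P). It is not in general equivalent to the original.
Here P = 'G(x)' and Q = 'Q(x)'.

If Q(x), then G(x).


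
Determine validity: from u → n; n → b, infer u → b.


This matches the form of hypothetical syllogism: the conclusion follows in every model of the premises.

Valid.


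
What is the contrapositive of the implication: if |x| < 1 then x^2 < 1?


The contrapositive of (P → Q) is (¬Q → ¬P); it is logically equivalent to the original.
Here P = '|x| < 1' and Q = 'x^2 < 1'.

If not (x^2 < 1), then not (|x| < 1).


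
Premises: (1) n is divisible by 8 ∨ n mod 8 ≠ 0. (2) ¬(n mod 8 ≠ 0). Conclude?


Disjunctive syllogism: from (P ∨ Q) and ¬P, infer Q.
One disjunct, 'n mod 8 ≠ 0', is ruled out; the other must hold.

n is divisible by 8


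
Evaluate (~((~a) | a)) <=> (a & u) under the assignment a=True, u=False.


Substitute a=True, u=False:
~a = False
(~a) | a = False | True = True
~((~a) | a) = False
a & u = True & False = False
(~((~a) | a)) <=> (a & u) = False <=> False = True

True


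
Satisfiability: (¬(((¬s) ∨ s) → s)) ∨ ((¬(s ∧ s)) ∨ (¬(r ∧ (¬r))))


Search for a satisfying assignment over {r, s}.
Try r=F, s=F: the formula evaluates to T.
A satisfying assignment exists.

Satisfiable.


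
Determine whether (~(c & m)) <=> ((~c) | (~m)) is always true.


Build the truth table over {c, m}:
c | m | φ
---------
False | False | True
True | False | True
False | True | True
True | True | True
Every row evaluates to true.

Yes, it is a tautology.


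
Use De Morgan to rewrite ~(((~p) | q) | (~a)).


De Morgan: the negation of a disjunction is the conjunction of the negations.
Distribute ~ across |, flipping it to &, and negate each literal.

(p & (~q)) & a


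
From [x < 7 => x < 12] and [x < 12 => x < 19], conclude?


Hypothetical syllogism: from (P → Q) and (Q → R), infer (P → R).
Chain the two implications through the shared middle term 'x < 12'.

x < 7 => x < 19


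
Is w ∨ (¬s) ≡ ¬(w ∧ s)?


Compare truth tables:
s | w | φ | ψ
-------------
F | F | T | T
T | F | F | T
F | T | T | T
T | T | T | F
They differ at row 2 (s=T, w=F): φ=F but ψ=T.

No, they are not logically equivalent.


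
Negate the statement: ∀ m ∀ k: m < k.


Negation flips each quantifier (∀↔∃) and negates the inner predicate.
¬(∀ m ∀ k: φ) = ∃ m ∃ k: ¬φ.

∃ m ∃ k: ¬(m < k)


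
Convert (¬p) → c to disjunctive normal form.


Step 1: Rewrite (¬p) → c as ¬(¬p) ∨ c.
Step 2: Eliminate any double negations (¬¬X = X).

p ∨ c


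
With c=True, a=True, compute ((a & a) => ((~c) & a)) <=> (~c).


Substitute c=True, a=True:
a & a = True & True = True
~c = False
(~c) & a = False & True = False
(a & a) => ((~c) & a) = True => False = False
~c = False
((a & a) => ((~c) & a)) <=> (~c) = False <=> False = True

True


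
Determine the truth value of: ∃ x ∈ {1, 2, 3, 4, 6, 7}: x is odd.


Evaluate the predicate on each element: 1:T, 2:F, 3:T, 4:F, 6:F, 7:T.
Witness x = 1 satisfies the predicate.

T


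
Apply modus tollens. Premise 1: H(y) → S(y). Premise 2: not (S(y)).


Modus tollens: from (P → Q) and ¬Q, infer ¬P.
Q = 'S(y)' is denied; since P → Q, P must also fail.

Not (H(y)).


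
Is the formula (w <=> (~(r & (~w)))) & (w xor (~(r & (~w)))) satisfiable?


Check all 4 assignments over {r, w}:
r | w | φ
---------
False | False | False
True | False | False
False | True | False
True | True | False
No assignment makes the formula true.

Unsatisfiable.


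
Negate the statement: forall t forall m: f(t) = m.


Negation flips each quantifier (∀↔∃) and negates the inner predicate.
¬(forall t forall m: φ) = exists t exists m: ¬φ.

exists t exists m: ~(f(t) = m)


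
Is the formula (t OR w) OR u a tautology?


Build the truth table over {t, u, w}:
t | u | w | φ
-------------
F | F | F | F
T | F | F | T
F | T | F | T
T | T | F | T
F | F | T | T
T | F | T | T
F | T | T | T
T | T | T | T
Counterexample at row 1: with t=F, u=F, w=F, the formula is F.

No, it is not a tautology.


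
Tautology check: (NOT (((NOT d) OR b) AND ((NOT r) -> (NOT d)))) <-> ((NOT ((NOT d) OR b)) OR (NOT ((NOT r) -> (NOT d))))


Build the truth table over {b, d, r}:
b | d | r | φ
-------------
F | F | F | T
T | F | F | T
F | T | F | T
T | T | F | T
F | F | T | T
T | F | T | T
F | T | T | T
T | T | T | T
Every row evaluates to true.

Yes, it is a tautology.


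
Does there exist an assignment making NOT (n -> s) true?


Search for a satisfying assignment over {n, s}.
Try n=T, s=F: the formula evaluates to T.
A satisfying assignment exists.

Satisfiable.


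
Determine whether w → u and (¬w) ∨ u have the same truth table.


Compare truth tables:
u | w | φ | ψ
-------------
F | F | T | T
T | F | T | T
F | T | F | F
T | T | T | T
The columns φ and ψ agree on every row.

Yes, they are logically equivalent.


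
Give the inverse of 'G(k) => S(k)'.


The inverse of (P → Q) is (¬P → ¬Q). It is equivalent to the converse, not to the original.
Here P = 'G(k)' and Q = 'S(k)'.

If not (G(k)), then not (S(k)).


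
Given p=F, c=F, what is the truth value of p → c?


Implication is false only when antecedent is true and consequent is false.
Substitute: p=F, c=F.
F → F evaluates to T.

T


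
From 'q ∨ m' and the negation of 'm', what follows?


Disjunctive syllogism: from (P ∨ Q) and ¬P, infer Q.
One disjunct, 'm', is ruled out; the other must hold.

q


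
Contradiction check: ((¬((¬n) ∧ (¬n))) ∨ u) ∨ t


Truth table over {n, t, u}:
n | t | u | φ
-------------
F | F | F | F
T | F | F | T
F | T | F | T
T | T | F | T
F | F | T | T
T | F | T | T
F | T | T | T
T | T | T | T
Satisfying assignment at row 2: n=T, t=F, u=F gives T.

No, it is not a contradiction.


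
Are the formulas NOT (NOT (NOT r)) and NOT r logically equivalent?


Compare truth tables:
r | φ | ψ
---------
F | T | T
T | F | F
The columns φ and ψ agree on every row.

Yes, they are logically equivalent.


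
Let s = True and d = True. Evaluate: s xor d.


Exclusive or is true when exactly one operand is true.
Substitute: s=True, d=True.
True xor True evaluates to False.

False


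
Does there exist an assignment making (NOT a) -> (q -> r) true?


Search for a satisfying assignment over {a, q, r}.
Try a=F, q=F, r=F: the formula evaluates to T.
A satisfying assignment exists.

Satisfiable.


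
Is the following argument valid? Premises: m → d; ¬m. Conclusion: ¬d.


This is denying the antecedent (fallacy). There exist truth assignments where the premises are all true but the conclusion is false.

Invalid.


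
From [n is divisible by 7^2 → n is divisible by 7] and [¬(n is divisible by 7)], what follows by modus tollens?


Modus tollens: from (P → Q) and ¬Q, infer ¬P.
Q = 'n is divisible by 7' is denied; since P → Q, P must also fail.

Not (n is divisible by 7^2).


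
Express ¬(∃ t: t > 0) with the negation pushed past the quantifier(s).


¬(∀ x: φ) = ∃ x: ¬φ, and ¬(∃ x: φ) = ∀ x: ¬φ.
Apply to the existential statement.

∀ t: ¬(t > 0)


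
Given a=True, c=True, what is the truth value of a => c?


Implication is false only when antecedent is true and consequent is false.
Substitute: a=True, c=True.
True => True evaluates to True.

True


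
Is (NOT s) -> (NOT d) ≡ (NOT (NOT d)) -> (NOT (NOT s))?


Compare truth tables:
d | s | φ | ψ
-------------
F | F | T | T
T | F | F | F
F | T | T | T
T | T | T | T
The columns φ and ψ agree on every row.

Yes, they are logically equivalent.


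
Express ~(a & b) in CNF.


Step 1: Apply De Morgan: ¬(a ∧ b) = ¬a ∨ ¬b.

(~a) | (~b)


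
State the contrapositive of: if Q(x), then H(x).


The contrapositive of (P → Q) is (¬Q → ¬P); it is logically equivalent to the original.
Here P = 'Q(x)' and Q = 'H(x)'.

If not (H(x)), then not (Q(x)).


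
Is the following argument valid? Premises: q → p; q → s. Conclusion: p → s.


This is (no valid rule). There exist truth assignments where the premises are all true but the conclusion is false.

Invalid.


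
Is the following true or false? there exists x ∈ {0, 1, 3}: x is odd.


Evaluate the predicate on each element: 0:F, 1:T, 3:T.
Witness x = 1 satisfies the predicate.

T


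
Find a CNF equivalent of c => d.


Step 1: Rewrite c → d as ¬c ∨ d.

(~c) | d


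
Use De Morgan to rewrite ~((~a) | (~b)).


De Morgan: the negation of a disjunction is the conjunction of the negations.
Distribute ~ across |, flipping it to &, and negate each literal.

a & b


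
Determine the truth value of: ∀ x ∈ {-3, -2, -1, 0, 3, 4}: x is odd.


Evaluate the predicate on each element: -3:T, -2:F, -1:T, 0:F, 3:T, 4:F.
Counterexample x = -2 fails the predicate.

F


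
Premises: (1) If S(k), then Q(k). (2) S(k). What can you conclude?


Modus ponens: from (P → Q) and P, infer Q.
P = 'S(k)' is asserted, and P → Q holds, so Q follows.

Q(k).


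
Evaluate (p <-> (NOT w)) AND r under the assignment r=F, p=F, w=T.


Substitute r=F, p=F, w=T:
NOT w = F
p <-> (NOT w) = F <-> F = T
(p <-> (NOT w)) AND r = T AND F = F

F


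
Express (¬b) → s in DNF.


Step 1: Rewrite (¬b) → s as ¬(¬b) ∨ s.
Step 2: Eliminate any double negations (¬¬X = X).

b ∨ s


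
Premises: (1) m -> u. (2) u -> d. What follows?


Hypothetical syllogism: from (P → Q) and (Q → R), infer (P → R).
Chain the two implications through the shared middle term 'u'.

m -> d


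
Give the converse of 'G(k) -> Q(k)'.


The converse of (P → Q) is (Q → P). It is not in general equivalent to the original.
Here P = 'G(k)' and Q = 'Q(k)'.

If Q(k), then G(k).


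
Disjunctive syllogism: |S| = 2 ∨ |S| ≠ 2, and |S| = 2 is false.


Disjunctive syllogism: from (P ∨ Q) and ¬P, infer Q.
One disjunct, '|S| = 2', is ruled out; the other must hold.

|S| ≠ 2


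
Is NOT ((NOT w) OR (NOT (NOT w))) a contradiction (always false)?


Truth table over {w}:
w | φ
-----
F | F
T | F
Every row is false.

Yes, it is a contradiction.


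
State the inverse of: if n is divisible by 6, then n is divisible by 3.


The inverse of (P → Q) is (¬P → ¬Q). It is equivalent to the converse, not to the original.
Here P = 'n is divisible by 6' and Q = 'n is divisible by 3'.

If not (n is divisible by 6), then not (n is divisible by 3).


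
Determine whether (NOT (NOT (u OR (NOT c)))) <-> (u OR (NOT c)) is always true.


Build the truth table over {c, u}:
c | u | φ
---------
F | F | T
T | F | T
F | T | T
T | T | T
Every row evaluates to true.

Yes, it is a tautology.


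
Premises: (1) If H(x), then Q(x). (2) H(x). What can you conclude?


Modus ponens: from (P → Q) and P, infer Q.
P = 'H(x)' is asserted, and P → Q holds, so Q follows.

Q(x).


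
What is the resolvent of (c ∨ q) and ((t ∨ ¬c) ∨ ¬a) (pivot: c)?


The clauses contain complementary literals c and ¬c.
Resolution eliminates this pair and disjoins the remaining literals (merging duplicates).

((q ∨ t) ∨ ¬a)


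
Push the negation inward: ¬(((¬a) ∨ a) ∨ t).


De Morgan: the negation of a disjunction is the conjunction of the negations.
Distribute ¬ across ∨, flipping it to ∧, and negate each literal.

(a ∧ (¬a)) ∧ (¬t)


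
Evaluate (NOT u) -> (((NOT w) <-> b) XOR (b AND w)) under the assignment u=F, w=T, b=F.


Substitute u=F, w=T, b=F:
NOT u = T
NOT w = F
(NOT w) <-> b = F <-> F = T
b AND w = F AND T = F
((NOT w) <-> b) XOR (b AND w) = T XOR F = T
(NOT u) -> (((NOT w) <-> b) XOR (b AND w)) = T -> T = T

T


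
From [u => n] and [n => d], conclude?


Hypothetical syllogism: from (P → Q) and (Q → R), infer (P → R).
Chain the two implications through the shared middle term 'n'.

u => d


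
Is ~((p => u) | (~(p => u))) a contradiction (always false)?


Truth table over {p, u}:
p | u | φ
---------
False | False | False
True | False | False
False | True | False
True | True | False
Every row is false.

Yes, it is a contradiction.


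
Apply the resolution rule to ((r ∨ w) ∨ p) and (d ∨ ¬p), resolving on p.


The clauses contain complementary literals p and ¬p.
Resolution eliminates this pair and disjoins the remaining literals (merging duplicates).

((w ∨ r) ∨ d)


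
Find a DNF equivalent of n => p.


Step 1: Rewrite n → p as ¬n ∨ p.

(~n) | p


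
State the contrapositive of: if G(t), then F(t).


The contrapositive of (P → Q) is (¬Q → ¬P); it is logically equivalent to the original.
Here P = 'G(t)' and Q = 'F(t)'.

If not (F(t)), then not (G(t)).


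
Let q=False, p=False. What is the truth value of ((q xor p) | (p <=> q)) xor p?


Substitute q=False, p=False:
q xor p = False xor False = False
p <=> q = False <=> False = True
(q xor p) | (p <=> q) = False | True = True
((q xor p) | (p <=> q)) xor p = True xor False = True

True


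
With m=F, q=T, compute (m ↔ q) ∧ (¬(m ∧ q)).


Substitute m=F, q=T:
m ↔ q = F ↔ T = F
m ∧ q = F ∧ T = F
¬(m ∧ q) = T
(m ↔ q) ∧ (¬(m ∧ q)) = F ∧ T = F

F


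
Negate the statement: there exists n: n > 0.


¬(for all x: φ) = there exists x: ¬φ, and ¬(there exists x: φ) = for all x: ¬φ.
Apply to the existential statement.

for all n: NOT(n > 0)


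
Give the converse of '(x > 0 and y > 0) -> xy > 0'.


The converse of (P → Q) is (Q → P). It is not in general equivalent to the original.
Here P = '(x > 0 and y > 0)' and Q = 'xy > 0'.

If xy > 0, then (x > 0 and y > 0).


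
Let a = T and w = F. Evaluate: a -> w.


Implication is false only when antecedent is true and consequent is false.
Substitute: a=T, w=F.
T -> F evaluates to F.

F


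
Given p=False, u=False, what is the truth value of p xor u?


Exclusive or is true when exactly one operand is true.
Substitute: p=False, u=False.
False xor False evaluates to False.

False


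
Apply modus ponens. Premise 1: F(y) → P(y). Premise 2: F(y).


Modus ponens: from (P → Q) and P, infer Q.
P = 'F(y)' is asserted, and P → Q holds, so Q follows.

P(y).


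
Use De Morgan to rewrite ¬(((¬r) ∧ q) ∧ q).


De Morgan: the negation of a conjunction is the disjunction of the negations.
Distribute ¬ across ∧, flipping it to ∨, and negate each literal.

(r ∨ (¬q)) ∨ (¬q)


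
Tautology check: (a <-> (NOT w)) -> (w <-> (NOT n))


Build the truth table over {a, n, w}:
a | n | w | φ
-------------
F | F | F | T
T | F | F | F
F | T | F | T
T | T | F | T
F | F | T | T
T | F | T | T
F | T | T | F
T | T | T | T
Counterexample at row 2: with a=T, n=F, w=F, the formula is F.

No, it is not a tautology.


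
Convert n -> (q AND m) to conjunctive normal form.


Step 1: Rewrite n → (q ∧ m) as ¬n ∨ (q ∧ m).
Step 2: Distribute ∨ over ∧.

((NOT n) OR q) AND ((NOT n) OR m)


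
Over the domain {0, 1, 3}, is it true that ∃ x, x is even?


Evaluate the predicate on each element: 0:T, 1:F, 3:F.
Witness x = 0 satisfies the predicate.

T


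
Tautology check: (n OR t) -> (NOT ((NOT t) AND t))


Build the truth table over {n, t}:
n | t | φ
---------
F | F | T
T | F | T
F | T | T
T | T | T
Every row evaluates to true.

Yes, it is a tautology.


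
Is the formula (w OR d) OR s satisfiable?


Search for a satisfying assignment over {d, s, w}.
Try d=T, s=F, w=F: the formula evaluates to T.
A satisfying assignment exists.

Satisfiable.


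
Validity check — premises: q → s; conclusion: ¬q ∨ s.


This matches the form of material implication: the conclusion follows in every model of the premises.

Valid.


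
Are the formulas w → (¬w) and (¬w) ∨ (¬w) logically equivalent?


Compare truth tables:
w | φ | ψ
---------
F | T | T
T | F | F
The columns φ and ψ agree on every row.

Yes, they are logically equivalent.


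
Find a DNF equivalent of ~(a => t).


Step 1: Rewrite implication then negate: ¬(¬a ∨ t) = a ∧ ¬t.

a & (~t)


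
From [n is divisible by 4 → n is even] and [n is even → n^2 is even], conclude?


Hypothetical syllogism: from (P → Q) and (Q → R), infer (P → R).
Chain the two implications through the shared middle term 'n is even'.

n is divisible by 4 → n^2 is even


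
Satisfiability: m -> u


Search for a satisfying assignment over {m, u}.
Try m=F, u=F: the formula evaluates to T.
A satisfying assignment exists.

Satisfiable.


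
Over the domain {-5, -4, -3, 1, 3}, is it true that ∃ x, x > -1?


Evaluate the predicate on each element: -5:F, -4:F, -3:F, 1:T, 3:T.
Witness x = 1 satisfies the predicate.

T


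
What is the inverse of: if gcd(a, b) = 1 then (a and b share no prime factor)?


The inverse of (P → Q) is (¬P → ¬Q). It is equivalent to the converse, not to the original.
Here P = 'gcd(a, b) = 1' and Q = '(a and b share no prime factor)'.

If not (gcd(a, b) = 1), then not ((a and b share no prime factor)).


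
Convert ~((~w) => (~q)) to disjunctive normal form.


Step 1: Rewrite implication then negate: ¬(¬(¬w) ∨ (¬q)) = (¬w) ∧ ¬(¬q).
Step 2: Eliminate any double negations (¬¬X = X).

(~w) & q


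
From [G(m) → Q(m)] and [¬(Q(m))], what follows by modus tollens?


Modus tollens: from (P → Q) and ¬Q, infer ¬P.
Q = 'Q(m)' is denied; since P → Q, P must also fail.

Not (G(m)).


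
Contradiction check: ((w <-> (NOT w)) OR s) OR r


Truth table over {r, s, w}:
r | s | w | φ
-------------
F | F | F | F
T | F | F | T
F | T | F | T
T | T | F | T
F | F | T | F
T | F | T | T
F | T | T | T
T | T | T | T
Satisfying assignment at row 2: r=T, s=F, w=F gives T.

No, it is not a contradiction.


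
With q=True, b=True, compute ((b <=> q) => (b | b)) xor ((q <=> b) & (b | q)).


Substitute q=True, b=True:
b <=> q = True <=> True = True
b | b = True | True = True
(b <=> q) => (b | b) = True => True = True
q <=> b = True <=> True = True
b | q = True | True = True
(q <=> b) & (b | q) = True & True = True
((b <=> q) => (b | b)) xor ((q <=> b) & (b | q)) = True xor True = False

False


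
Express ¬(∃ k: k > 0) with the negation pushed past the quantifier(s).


¬(∀ x: φ) = ∃ x: ¬φ, and ¬(∃ x: φ) = ∀ x: ¬φ.
Apply to the existential statement.

∀ k: ¬(k > 0)


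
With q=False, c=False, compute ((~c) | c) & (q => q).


Substitute q=False, c=False:
~c = True
(~c) | c = True | False = True
q => q = False => False = True
((~c) | c) & (q => q) = True & True = True

True


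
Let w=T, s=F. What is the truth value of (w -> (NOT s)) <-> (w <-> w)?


Substitute w=T, s=F:
NOT s = T
w -> (NOT s) = T -> T = T
w <-> w = T <-> T = T
(w -> (NOT s)) <-> (w <-> w) = T <-> T = T

T


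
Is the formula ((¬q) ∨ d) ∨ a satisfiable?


Search for a satisfying assignment over {a, d, q}.
Try a=F, d=F, q=F: the formula evaluates to T.
A satisfying assignment exists.

Satisfiable.


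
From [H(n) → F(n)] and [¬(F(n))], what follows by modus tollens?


Modus tollens: from (P → Q) and ¬Q, infer ¬P.
Q = 'F(n)' is denied; since P → Q, P must also fail.

Not (H(n)).


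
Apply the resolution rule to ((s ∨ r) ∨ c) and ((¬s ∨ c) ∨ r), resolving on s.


The clauses contain complementary literals s and ¬s.
Resolution eliminates this pair and disjoins the remaining literals (merging duplicates).

(c ∨ r)


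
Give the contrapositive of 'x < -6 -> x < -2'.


The contrapositive of (P → Q) is (¬Q → ¬P); it is logically equivalent to the original.
Here P = 'x < -6' and Q = 'x < -2'.

If not (x < -2), then not (x < -6).


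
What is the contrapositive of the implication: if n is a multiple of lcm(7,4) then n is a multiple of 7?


The contrapositive of (P → Q) is (¬Q → ¬P); it is logically equivalent to the original.
Here P = 'n is a multiple of lcm(7,4)' and Q = 'n is a multiple of 7'.

If not (n is a multiple of 7), then not (n is a multiple of lcm(7,4)).


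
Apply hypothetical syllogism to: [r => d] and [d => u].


Hypothetical syllogism: from (P → Q) and (Q → R), infer (P → R).
Chain the two implications through the shared middle term 'd'.

r => u


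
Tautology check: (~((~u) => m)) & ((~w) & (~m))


Build the truth table over {m, u, w}:
m | u | w | φ
-------------
False | False | False | True
True | False | False | False
False | True | False | False
True | True | False | False
False | False | True | False
True | False | True | False
False | True | True | False
True | True | True | False
Counterexample at row 2: with m=True, u=False, w=False, the formula is False.

No, it is not a tautology.


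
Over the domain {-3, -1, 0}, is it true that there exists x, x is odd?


Evaluate the predicate on each element: -3:T, -1:T, 0:F.
Witness x = -3 satisfies the predicate.

T


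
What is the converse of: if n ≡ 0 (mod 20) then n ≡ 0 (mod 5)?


The converse of (P → Q) is (Q → P). It is not in general equivalent to the original.
Here P = 'n ≡ 0 (mod 20)' and Q = 'n ≡ 0 (mod 5)'.

If n ≡ 0 (mod 5), then n ≡ 0 (mod 20).


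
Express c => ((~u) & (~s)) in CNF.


Step 1: Rewrite c → ((¬u) ∧ (¬s)) as ¬c ∨ ((¬u) ∧ (¬s)).
Step 2: Distribute ∨ over ∧.

((~c) | (~u)) & ((~c) | (~s))


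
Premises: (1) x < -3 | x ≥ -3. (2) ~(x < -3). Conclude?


Disjunctive syllogism: from (P ∨ Q) and ¬P, infer Q.
One disjunct, 'x < -3', is ruled out; the other must hold.

x ≥ -3


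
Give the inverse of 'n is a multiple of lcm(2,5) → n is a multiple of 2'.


The inverse of (P → Q) is (¬P → ¬Q). It is equivalent to the converse, not to the original.
Here P = 'n is a multiple of lcm(2,5)' and Q = 'n is a multiple of 2'.

If not (n is a multiple of lcm(2,5)), then not (n is a multiple of 2).


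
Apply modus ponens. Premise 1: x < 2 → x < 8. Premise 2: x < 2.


Modus ponens: from (P → Q) and P, infer Q.
P = 'x < 2' is asserted, and P → Q holds, so Q follows.

x < 8.


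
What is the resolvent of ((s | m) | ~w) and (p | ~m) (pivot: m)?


The clauses contain complementary literals m and ~m.
Resolution eliminates this pair and disjoins the remaining literals (merging duplicates).

((~w | s) | p)


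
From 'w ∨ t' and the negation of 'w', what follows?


Disjunctive syllogism: from (P ∨ Q) and ¬P, infer Q.
One disjunct, 'w', is ruled out; the other must hold.

t


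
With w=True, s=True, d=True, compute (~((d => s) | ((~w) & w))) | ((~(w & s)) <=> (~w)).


Substitute w=True, s=True, d=True:
d => s = True => True = True
~w = False
(~w) & w = False & True = False
(d => s) | ((~w) & w) = True | False = True
~((d => s) | ((~w) & w)) = False
w & s = True & True = True
~(w & s) = False
~w = False
(~(w & s)) <=> (~w) = False <=> False = True
(~((d => s) | ((~w) & w))) | ((~(w & s)) <=> (~w)) = False | True = True

True


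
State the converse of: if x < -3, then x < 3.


The converse of (P → Q) is (Q → P). It is not in general equivalent to the original.
Here P = 'x < -3' and Q = 'x < 3'.

If x < 3, then x < -3.


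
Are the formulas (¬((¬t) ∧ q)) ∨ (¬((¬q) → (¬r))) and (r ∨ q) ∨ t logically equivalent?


Compare truth tables:
q | r | t | φ | ψ
-----------------
F | F | F | T | F
T | F | F | F | T
F | T | F | T | T
T | T | F | F | T
F | F | T | T | T
T | F | T | T | T
F | T | T | T | T
T | T | T | T | T
They differ at row 1 (q=F, r=F, t=F): φ=T but ψ=F.

No, they are not logically equivalent.


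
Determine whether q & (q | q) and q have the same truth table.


Compare truth tables:
q | φ | ψ
---------
False | False | False
True | True | True
The columns φ and ψ agree on every row.

Yes, they are logically equivalent.


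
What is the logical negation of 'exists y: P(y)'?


¬(forall x: φ) = exists x: ¬φ, and ¬(exists x: φ) = forall x: ¬φ.
Apply to the existential statement.

forall y: ~(P(y))


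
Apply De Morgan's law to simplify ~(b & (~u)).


De Morgan: the negation of a conjunction is the disjunction of the negations.
Distribute ~ across &, flipping it to |, and negate each literal.

(~b) | u


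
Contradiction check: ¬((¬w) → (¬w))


Truth table over {w}:
w | φ
-----
F | F
T | F
Every row is false.

Yes, it is a contradiction.


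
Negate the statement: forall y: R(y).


¬(forall x: φ) = exists x: ¬φ, and ¬(exists x: φ) = forall x: ¬φ.
Apply to the universal statement.

exists y: ~(R(y))


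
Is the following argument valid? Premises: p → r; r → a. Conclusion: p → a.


This matches the form of hypothetical syllogism: the conclusion follows in every model of the premises.

Valid.


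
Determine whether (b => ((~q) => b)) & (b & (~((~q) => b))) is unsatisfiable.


Truth table over {b, q}:
b | q | φ
---------
False | False | False
True | False | False
False | True | False
True | True | False
Every row is false.

Yes, it is a contradiction.


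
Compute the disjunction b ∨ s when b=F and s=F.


Disjunction is false only when both operands are false.
Substitute: b=F, s=F.
F ∨ F evaluates to F.

F


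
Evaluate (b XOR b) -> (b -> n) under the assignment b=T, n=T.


Substitute b=T, n=T:
b XOR b = T XOR T = F
b -> n = T -> T = T
(b XOR b) -> (b -> n) = F -> T = T

T


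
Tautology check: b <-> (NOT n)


Build the truth table over {b, n}:
b | n | φ
---------
F | F | F
T | F | T
F | T | T
T | T | F
Counterexample at row 1: with b=F, n=F, the formula is F.

No, it is not a tautology.


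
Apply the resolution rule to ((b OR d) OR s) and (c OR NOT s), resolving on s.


The clauses contain complementary literals s and NOTs.
Resolution eliminates this pair and disjoins the remaining literals (merging duplicates).

((b OR d) OR c)


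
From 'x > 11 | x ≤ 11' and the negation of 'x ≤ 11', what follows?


Disjunctive syllogism: from (P ∨ Q) and ¬P, infer Q.
One disjunct, 'x ≤ 11', is ruled out; the other must hold.

x > 11


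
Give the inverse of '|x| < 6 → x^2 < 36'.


The inverse of (P → Q) is (¬P → ¬Q). It is equivalent to the converse, not to the original.
Here P = '|x| < 6' and Q = 'x^2 < 36'.

If not (|x| < 6), then not (x^2 < 36).


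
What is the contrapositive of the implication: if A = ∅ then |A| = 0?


The contrapositive of (P → Q) is (¬Q → ¬P); it is logically equivalent to the original.
Here P = 'A = ∅' and Q = '|A| = 0'.

If not (|A| = 0), then not (A = ∅).


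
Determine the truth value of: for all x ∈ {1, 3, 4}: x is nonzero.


Evaluate the predicate on each element: 1:T, 3:T, 4:T.
Every element satisfies the predicate.

T


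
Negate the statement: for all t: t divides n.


¬(for all x: φ) = there exists x: ¬φ, and ¬(there exists x: φ) = for all x: ¬φ.
Apply to the universal statement.

there exists t: NOT(t divides n)


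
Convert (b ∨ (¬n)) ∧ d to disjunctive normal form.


Step 1: Distribute ∧ over ∨: (b ∨ (¬n)) ∧ d = (b ∧ d) ∨ ((¬n) ∧ d).

(b ∧ d) ∨ ((¬n) ∧ d)


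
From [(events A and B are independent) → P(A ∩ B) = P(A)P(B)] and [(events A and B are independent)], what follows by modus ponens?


Modus ponens: from (P → Q) and P, infer Q.
P = '(events A and B are independent)' is asserted, and P → Q holds, so Q follows.

P(A ∩ B) = P(A)P(B).


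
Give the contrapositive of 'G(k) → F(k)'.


The contrapositive of (P → Q) is (¬Q → ¬P); it is logically equivalent to the original.
Here P = 'G(k)' and Q = 'F(k)'.

If not (F(k)), then not (G(k)).


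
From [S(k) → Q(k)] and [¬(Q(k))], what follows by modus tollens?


Modus tollens: from (P → Q) and ¬Q, infer ¬P.
Q = 'Q(k)' is denied; since P → Q, P must also fail.

Not (S(k)).


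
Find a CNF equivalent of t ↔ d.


Step 1: Rewrite t ↔ d as (t → d) ∧ (d → t).
Step 2: Rewrite each implication as a disjunction.

((¬t) ∨ d) ∧ ((¬d) ∨ t)


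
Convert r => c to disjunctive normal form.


Step 1: Rewrite r → c as ¬r ∨ c.

(~r) | c


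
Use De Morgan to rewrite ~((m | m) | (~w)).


De Morgan: the negation of a disjunction is the conjunction of the negations.
Distribute ~ across |, flipping it to &, and negate each literal.

((~m) & (~m)) & w


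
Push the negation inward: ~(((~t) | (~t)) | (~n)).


De Morgan: the negation of a disjunction is the conjunction of the negations.
Distribute ~ across |, flipping it to &, and negate each literal.

(t & t) & n


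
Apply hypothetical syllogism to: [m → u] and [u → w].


Hypothetical syllogism: from (P → Q) and (Q → R), infer (P → R).
Chain the two implications through the shared middle term 'u'.

m → w


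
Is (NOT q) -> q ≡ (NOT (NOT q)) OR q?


Compare truth tables:
q | φ | ψ
---------
F | F | F
T | T | T
The columns φ and ψ agree on every row.

Yes, they are logically equivalent.


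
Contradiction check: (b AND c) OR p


Truth table over {b, c, p}:
b | c | p | φ
-------------
F | F | F | F
T | F | F | F
F | T | F | F
T | T | F | T
F | F | T | T
T | F | T | T
F | T | T | T
T | T | T | T
Satisfying assignment at row 4: b=T, c=T, p=F gives T.

No, it is not a contradiction.


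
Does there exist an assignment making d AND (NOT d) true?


Check all 2 assignments over {d}:
d | φ
-----
F | F
T | F
No assignment makes the formula true.

Unsatisfiable.


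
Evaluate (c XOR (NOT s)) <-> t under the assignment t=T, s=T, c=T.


Substitute t=T, s=T, c=T:
NOT s = F
c XOR (NOT s) = T XOR F = T
(c XOR (NOT s)) <-> t = T <-> T = T

T


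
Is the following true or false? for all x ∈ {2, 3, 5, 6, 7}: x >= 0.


Evaluate the predicate on each element: 2:T, 3:T, 5:T, 6:T, 7:T.
Every element satisfies the predicate.

T


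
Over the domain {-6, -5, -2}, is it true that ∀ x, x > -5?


Evaluate the predicate on each element: -6:F, -5:F, -2:T.
Counterexample x = -6 fails the predicate.

F


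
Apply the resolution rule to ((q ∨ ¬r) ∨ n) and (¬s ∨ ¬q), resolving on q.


The clauses contain complementary literals q and ¬q.
Resolution eliminates this pair and disjoins the remaining literals (merging duplicates).

((¬r ∨ n) ∨ ¬s)


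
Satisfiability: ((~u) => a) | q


Search for a satisfying assignment over {a, q, u}.
Try a=True, q=False, u=False: the formula evaluates to True.
A satisfying assignment exists.

Satisfiable.


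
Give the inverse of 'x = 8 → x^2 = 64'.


The inverse of (P → Q) is (¬P → ¬Q). It is equivalent to the converse, not to the original.
Here P = 'x = 8' and Q = 'x^2 = 64'.

If not (x = 8), then not (x^2 = 64).


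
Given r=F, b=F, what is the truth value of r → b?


Implication is false only when antecedent is true and consequent is false.
Substitute: r=F, b=F.
F → F evaluates to T.

T
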